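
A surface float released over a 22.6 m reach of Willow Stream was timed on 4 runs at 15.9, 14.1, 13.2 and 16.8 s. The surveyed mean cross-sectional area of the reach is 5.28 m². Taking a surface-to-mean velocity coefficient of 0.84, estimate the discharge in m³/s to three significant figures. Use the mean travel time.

6.68 m³/s

t̄ = (15.9 + 14.1 + 13.2 + 16.8) / 4 = 15 s
v_surface = L / t̄ = 22.6 / 15 = 1.507 m/s
v_mean = 0.84 × 1.507 = 1.266 m/s
Q = A × v_mean = 5.28 × 1.266 = 6.682 m³/s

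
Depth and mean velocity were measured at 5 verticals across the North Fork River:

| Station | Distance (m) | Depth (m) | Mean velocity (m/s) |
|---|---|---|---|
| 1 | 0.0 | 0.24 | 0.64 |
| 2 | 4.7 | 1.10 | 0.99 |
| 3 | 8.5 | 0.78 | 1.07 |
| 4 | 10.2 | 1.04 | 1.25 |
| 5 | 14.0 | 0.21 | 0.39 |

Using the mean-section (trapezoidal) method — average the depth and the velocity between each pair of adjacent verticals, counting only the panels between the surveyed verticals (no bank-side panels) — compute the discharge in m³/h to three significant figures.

36000 m³/h

Panel 1-2: Δb = 4.7 m, d̄ = (0.24+1.10)/2 = 0.67, v̄ = (0.64+0.99)/2 = 0.815 → q = 4.7×0.67×0.815 = 2.566 m³/s
Panel 2-3: Δb = 3.8 m, d̄ = (1.10+0.78)/2 = 0.94, v̄ = (0.99+1.07)/2 = 1.03 → q = 3.8×0.94×1.03 = 3.679 m³/s
Panel 3-4: Δb = 1.7 m, d̄ = (0.78+1.04)/2 = 0.91, v̄ = (1.07+1.25)/2 = 1.16 → q = 1.7×0.91×1.16 = 1.795 m³/s
Panel 4-5: Δb = 3.8 m, d̄ = (1.04+0.21)/2 = 0.625, v̄ = (1.25+0.39)/2 = 0.82 → q = 3.8×0.625×0.82 = 1.948 m³/s
Q = Σ q = 9.988 m³/s
= 9.988 × 3600 = 35960 m³/h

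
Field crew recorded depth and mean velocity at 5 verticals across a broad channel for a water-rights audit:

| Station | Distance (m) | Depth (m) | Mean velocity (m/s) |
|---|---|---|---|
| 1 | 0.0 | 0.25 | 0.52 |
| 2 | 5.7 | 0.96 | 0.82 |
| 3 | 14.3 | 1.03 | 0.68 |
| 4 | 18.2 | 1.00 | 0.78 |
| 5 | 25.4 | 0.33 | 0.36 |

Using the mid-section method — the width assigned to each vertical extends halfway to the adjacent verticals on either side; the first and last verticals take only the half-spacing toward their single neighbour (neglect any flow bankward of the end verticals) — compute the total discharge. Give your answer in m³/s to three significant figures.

15.1 m³/s

w_1 = (5.7 − 0.0)/2 = 2.85 m; q_1 = 0.52 × 0.25 × 2.85 = 0.3705 m³/s
w_2 = (14.3 − 0.0)/2 = 7.15 m; q_2 = 0.82 × 0.96 × 7.15 = 5.628 m³/s
w_3 = (18.2 − 5.7)/2 = 6.25 m; q_3 = 0.68 × 1.03 × 6.25 = 4.378 m³/s
w_4 = (25.4 − 14.3)/2 = 5.55 m; q_4 = 0.78 × 1.00 × 5.55 = 4.329 m³/s
w_5 = (25.4 − 18.2)/2 = 3.6 m; q_5 = 0.36 × 0.33 × 3.6 = 0.4277 m³/s
Q = Σ qᵢ = 15.13 m³/s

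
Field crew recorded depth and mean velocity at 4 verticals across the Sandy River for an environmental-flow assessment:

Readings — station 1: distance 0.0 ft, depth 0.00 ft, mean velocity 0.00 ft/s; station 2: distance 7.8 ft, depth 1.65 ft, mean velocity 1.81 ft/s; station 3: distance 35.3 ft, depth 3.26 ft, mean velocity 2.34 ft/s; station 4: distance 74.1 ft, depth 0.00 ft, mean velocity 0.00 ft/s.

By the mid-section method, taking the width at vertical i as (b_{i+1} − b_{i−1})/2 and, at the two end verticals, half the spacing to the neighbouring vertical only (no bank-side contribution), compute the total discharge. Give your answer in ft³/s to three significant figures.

306 ft³/s

w_2 = (35.3 − 0.0)/2 = 17.65 ft; q_2 = 1.81 × 1.65 × 17.65 = 52.71 ft³/s
w_3 = (74.1 − 7.8)/2 = 33.15 ft; q_3 = 2.34 × 3.26 × 33.15 = 252.9 ft³/s
Stations 1, 4 contribute zero (depth or velocity is 0).
Q = Σ qᵢ = 305.6 ft³/s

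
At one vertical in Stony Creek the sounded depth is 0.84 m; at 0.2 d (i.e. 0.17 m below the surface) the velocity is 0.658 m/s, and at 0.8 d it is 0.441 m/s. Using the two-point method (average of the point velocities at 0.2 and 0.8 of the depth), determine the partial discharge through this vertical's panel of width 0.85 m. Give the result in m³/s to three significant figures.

v̄ = (0.658 + 0.441) / 2 = 0.5495 m/s
q = v̄ × d × w = 0.5495 × 0.84 × 0.85 = 0.3923 m³/s

0.392 m³/s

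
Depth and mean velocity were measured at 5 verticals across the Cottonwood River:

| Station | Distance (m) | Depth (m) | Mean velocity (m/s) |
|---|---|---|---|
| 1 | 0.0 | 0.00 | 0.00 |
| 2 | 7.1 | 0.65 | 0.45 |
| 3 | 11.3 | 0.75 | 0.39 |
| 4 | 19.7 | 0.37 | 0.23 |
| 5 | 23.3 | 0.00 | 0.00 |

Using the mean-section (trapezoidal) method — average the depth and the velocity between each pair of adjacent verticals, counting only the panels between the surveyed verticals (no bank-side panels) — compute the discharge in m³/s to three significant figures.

3.29 m³/s

Panel 1-2: Δb = 7.1 m, d̄ = (0.00+0.65)/2 = 0.325, v̄ = (0.00+0.45)/2 = 0.225 → q = 7.1×0.325×0.225 = 0.5192 m³/s
Panel 2-3: Δb = 4.2 m, d̄ = (0.65+0.75)/2 = 0.7, v̄ = (0.45+0.39)/2 = 0.42 → q = 4.2×0.7×0.42 = 1.235 m³/s
Panel 3-4: Δb = 8.4 m, d̄ = (0.75+0.37)/2 = 0.56, v̄ = (0.39+0.23)/2 = 0.31 → q = 8.4×0.56×0.31 = 1.458 m³/s
Panel 4-5: Δb = 3.6 m, d̄ = (0.37+0.00)/2 = 0.185, v̄ = (0.23+0.00)/2 = 0.115 → q = 3.6×0.185×0.115 = 0.07659 m³/s
Q = Σ q = 3.289 m³/s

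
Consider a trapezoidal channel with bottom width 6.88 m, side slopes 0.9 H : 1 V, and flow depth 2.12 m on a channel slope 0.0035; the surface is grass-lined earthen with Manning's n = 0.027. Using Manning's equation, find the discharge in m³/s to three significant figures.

A = (b + z·y)·y = (6.88 + 0.9×2.12)×2.12 = 18.63 m²
P = b + 2y√(1+z²) = 6.88 + 2×2.12×√(1+0.9²) = 12.58 m
R = A/P = 18.63/12.58 = 1.480 m
Q = (1/n)·A·R^(2/3)·S^(1/2) = (1/0.027) × 18.63 × 1.480^(2/3) × 0.0035^(1/2) = 53.03 m³/s

53.0 m³/s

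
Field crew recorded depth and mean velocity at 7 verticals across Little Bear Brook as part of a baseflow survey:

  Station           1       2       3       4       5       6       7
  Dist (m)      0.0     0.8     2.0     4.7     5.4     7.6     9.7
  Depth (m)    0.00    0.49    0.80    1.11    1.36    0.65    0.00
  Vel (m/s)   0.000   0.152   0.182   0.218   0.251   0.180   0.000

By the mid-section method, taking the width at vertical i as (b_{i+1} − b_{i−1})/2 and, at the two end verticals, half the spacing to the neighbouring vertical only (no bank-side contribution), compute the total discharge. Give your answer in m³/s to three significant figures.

w_2 = (2.0 − 0.0)/2 = 1 m; q_2 = 0.152 × 0.49 × 1 = 0.07448 m³/s
w_3 = (4.7 − 0.8)/2 = 1.95 m; q_3 = 0.182 × 0.80 × 1.95 = 0.2839 m³/s
w_4 = (5.4 − 2.0)/2 = 1.7 m; q_4 = 0.218 × 1.11 × 1.7 = 0.4114 m³/s
w_5 = (7.6 − 4.7)/2 = 1.45 m; q_5 = 0.251 × 1.36 × 1.45 = 0.4950 m³/s
w_6 = (9.7 − 5.4)/2 = 2.15 m; q_6 = 0.180 × 0.65 × 2.15 = 0.2516 m³/s
Stations 1, 7 contribute zero (depth or velocity is 0).
Q = Σ qᵢ = 1.516 m³/s

1.52 m³/s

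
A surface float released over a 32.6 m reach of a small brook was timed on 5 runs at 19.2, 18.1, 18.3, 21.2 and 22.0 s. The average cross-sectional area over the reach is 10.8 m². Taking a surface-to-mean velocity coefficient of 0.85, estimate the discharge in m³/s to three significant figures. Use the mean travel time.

15.1 m³/s

t̄ = (19.2 + 18.1 + 18.3 + 21.2 + 22.0) / 5 = 19.76 s
v_surface = L / t̄ = 32.6 / 19.76 = 1.650 m/s
v_mean = 0.85 × 1.650 = 1.402 m/s
Q = A × v_mean = 10.8 × 1.402 = 15.15 m³/s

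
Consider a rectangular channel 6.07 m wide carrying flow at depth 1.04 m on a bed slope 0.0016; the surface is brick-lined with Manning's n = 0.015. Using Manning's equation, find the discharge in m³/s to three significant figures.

A = b·y = 6.07 × 1.04 = 6.313 m²
P = b + 2y = 6.07 + 2×1.04 = 8.150 m
R = A/P = 6.313/8.150 = 0.7746 m
Q = (1/n)·A·R^(2/3)·S^(1/2) = (1/0.015) × 6.313 × 0.7746^(2/3) × 0.0016^(1/2) = 14.20 m³/s

14.2 m³/s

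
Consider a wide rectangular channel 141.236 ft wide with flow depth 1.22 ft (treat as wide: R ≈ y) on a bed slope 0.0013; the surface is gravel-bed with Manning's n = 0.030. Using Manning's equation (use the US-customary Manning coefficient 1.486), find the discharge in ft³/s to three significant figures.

A = b·y = 141.236 × 1.22 = 172.3 ft²
Wide channel: R ≈ y = 1.22 ft
Q = (1.486/n)·A·R^(2/3)·S^(1/2) = (1.486/0.030) × 172.3 × 1.220^(2/3) × 0.0013^(1/2) = 351.4 ft³/s

351 ft³/s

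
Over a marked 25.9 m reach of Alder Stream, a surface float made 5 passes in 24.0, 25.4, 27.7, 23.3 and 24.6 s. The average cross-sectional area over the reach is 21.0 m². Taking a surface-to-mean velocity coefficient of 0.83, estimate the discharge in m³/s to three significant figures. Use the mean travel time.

18.1 m³/s

t̄ = (24.0 + 25.4 + 27.7 + 23.3 + 24.6) / 5 = 25 s
v_surface = L / t̄ = 25.9 / 25 = 1.036 m/s
v_mean = 0.83 × 1.036 = 0.8599 m/s
Q = A × v_mean = 21.0 × 0.8599 = 18.06 m³/s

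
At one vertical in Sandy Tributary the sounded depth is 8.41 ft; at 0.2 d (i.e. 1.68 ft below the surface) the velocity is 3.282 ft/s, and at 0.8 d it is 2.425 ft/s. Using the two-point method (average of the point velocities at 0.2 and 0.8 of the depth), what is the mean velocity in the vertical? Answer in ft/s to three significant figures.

2.85 ft/s

v̄ = (3.282 + 2.425) / 2 = 2.854 ft/s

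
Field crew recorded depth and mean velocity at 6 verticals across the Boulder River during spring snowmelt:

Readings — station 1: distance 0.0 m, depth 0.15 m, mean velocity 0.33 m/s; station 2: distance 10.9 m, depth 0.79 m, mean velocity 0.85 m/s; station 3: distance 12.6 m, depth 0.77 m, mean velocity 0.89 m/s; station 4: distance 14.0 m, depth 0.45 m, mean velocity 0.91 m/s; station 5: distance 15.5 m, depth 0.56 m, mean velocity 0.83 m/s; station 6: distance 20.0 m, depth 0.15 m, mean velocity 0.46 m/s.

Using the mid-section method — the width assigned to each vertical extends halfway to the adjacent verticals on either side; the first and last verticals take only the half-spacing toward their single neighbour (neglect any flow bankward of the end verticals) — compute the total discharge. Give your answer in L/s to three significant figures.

7710 L/s

w_1 = (10.9 − 0.0)/2 = 5.45 m; q_1 = 0.33 × 0.15 × 5.45 = 0.2698 m³/s
w_2 = (12.6 − 0.0)/2 = 6.3 m; q_2 = 0.85 × 0.79 × 6.3 = 4.230 m³/s
w_3 = (14.0 − 10.9)/2 = 1.55 m; q_3 = 0.89 × 0.77 × 1.55 = 1.062 m³/s
w_4 = (15.5 − 12.6)/2 = 1.45 m; q_4 = 0.91 × 0.45 × 1.45 = 0.5938 m³/s
w_5 = (20.0 − 14.0)/2 = 3 m; q_5 = 0.83 × 0.56 × 3 = 1.394 m³/s
w_6 = (20.0 − 15.5)/2 = 2.25 m; q_6 = 0.46 × 0.15 × 2.25 = 0.1553 m³/s
Q = Σ qᵢ = 7.706 m³/s
= 7.706 × 1000 = 7706 L/s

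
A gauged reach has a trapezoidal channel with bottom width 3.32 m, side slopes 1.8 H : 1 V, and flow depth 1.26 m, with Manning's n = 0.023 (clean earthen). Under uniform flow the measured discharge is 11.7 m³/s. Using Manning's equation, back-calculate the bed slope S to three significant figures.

0.00188

A = (b + z·y)·y = (3.32 + 1.8×1.26)×1.26 = 7.041 m²
P = b + 2y√(1+z²) = 3.32 + 2×1.26×√(1+1.8²) = 8.509 m
R = A/P = 7.041/8.509 = 0.8275 m
S = (Q·n / (1·A·R^(2/3)))² = (11.7×0.023 / (1×7.041×0.8814))² = 0.001880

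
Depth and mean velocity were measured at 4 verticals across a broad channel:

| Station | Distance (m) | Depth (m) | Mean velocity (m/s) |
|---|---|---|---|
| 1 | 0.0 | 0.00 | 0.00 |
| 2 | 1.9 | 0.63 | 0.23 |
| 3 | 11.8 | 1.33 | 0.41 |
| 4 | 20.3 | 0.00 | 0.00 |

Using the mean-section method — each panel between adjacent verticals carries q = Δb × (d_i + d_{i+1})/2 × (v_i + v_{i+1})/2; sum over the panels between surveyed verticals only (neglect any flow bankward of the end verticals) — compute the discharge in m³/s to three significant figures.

4.33 m³/s

Panel 1-2: Δb = 1.9 m, d̄ = (0.00+0.63)/2 = 0.315, v̄ = (0.00+0.23)/2 = 0.115 → q = 1.9×0.315×0.115 = 0.06883 m³/s
Panel 2-3: Δb = 9.9 m, d̄ = (0.63+1.33)/2 = 0.98, v̄ = (0.23+0.41)/2 = 0.32 → q = 9.9×0.98×0.32 = 3.105 m³/s
Panel 3-4: Δb = 8.5 m, d̄ = (1.33+0.00)/2 = 0.665, v̄ = (0.41+0.00)/2 = 0.205 → q = 8.5×0.665×0.205 = 1.159 m³/s
Q = Σ q = 4.332 m³/s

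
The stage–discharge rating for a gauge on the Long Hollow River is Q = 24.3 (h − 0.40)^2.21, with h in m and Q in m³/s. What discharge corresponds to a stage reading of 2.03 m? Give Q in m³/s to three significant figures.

Q = 24.3 × (2.03 − 0.40)^2.21 = 24.3 × 1.63^2.21 = 71.54 m³/s

71.5 m³/s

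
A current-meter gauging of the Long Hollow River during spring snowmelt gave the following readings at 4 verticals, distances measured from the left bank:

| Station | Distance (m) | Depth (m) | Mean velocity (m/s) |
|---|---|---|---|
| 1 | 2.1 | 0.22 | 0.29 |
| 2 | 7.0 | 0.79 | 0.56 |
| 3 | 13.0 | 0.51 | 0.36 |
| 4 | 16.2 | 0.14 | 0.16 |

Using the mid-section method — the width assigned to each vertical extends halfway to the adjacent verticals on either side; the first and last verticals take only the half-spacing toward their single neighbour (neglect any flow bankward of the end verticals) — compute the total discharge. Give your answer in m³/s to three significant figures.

w_1 = (7.0 − 2.1)/2 = 2.45 m; q_1 = 0.29 × 0.22 × 2.45 = 0.1563 m³/s
w_2 = (13.0 − 2.1)/2 = 5.45 m; q_2 = 0.56 × 0.79 × 5.45 = 2.411 m³/s
w_3 = (16.2 − 7.0)/2 = 4.6 m; q_3 = 0.36 × 0.51 × 4.6 = 0.8446 m³/s
w_4 = (16.2 − 13.0)/2 = 1.6 m; q_4 = 0.16 × 0.14 × 1.6 = 0.03584 m³/s
Q = Σ qᵢ = 3.448 m³/s

3.45 m³/s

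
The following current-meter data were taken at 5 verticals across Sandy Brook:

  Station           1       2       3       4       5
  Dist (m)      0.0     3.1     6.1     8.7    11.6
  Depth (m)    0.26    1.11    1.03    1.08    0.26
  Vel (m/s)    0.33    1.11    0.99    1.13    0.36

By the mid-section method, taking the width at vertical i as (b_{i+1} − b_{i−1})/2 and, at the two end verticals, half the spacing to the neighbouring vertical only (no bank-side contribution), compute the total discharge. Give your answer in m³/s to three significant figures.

w_1 = (3.1 − 0.0)/2 = 1.55 m; q_1 = 0.33 × 0.26 × 1.55 = 0.1330 m³/s
w_2 = (6.1 − 0.0)/2 = 3.05 m; q_2 = 1.11 × 1.11 × 3.05 = 3.758 m³/s
w_3 = (8.7 − 3.1)/2 = 2.8 m; q_3 = 0.99 × 1.03 × 2.8 = 2.855 m³/s
w_4 = (11.6 − 6.1)/2 = 2.75 m; q_4 = 1.13 × 1.08 × 2.75 = 3.356 m³/s
w_5 = (11.6 − 8.7)/2 = 1.45 m; q_5 = 0.36 × 0.26 × 1.45 = 0.1357 m³/s
Q = Σ qᵢ = 10.24 m³/s

10.2 m³/s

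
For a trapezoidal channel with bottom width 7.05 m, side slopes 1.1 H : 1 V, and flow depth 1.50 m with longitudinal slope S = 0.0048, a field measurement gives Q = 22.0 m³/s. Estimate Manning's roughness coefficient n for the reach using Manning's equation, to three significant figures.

A = (b + z·y)·y = (7.05 + 1.1×1.50)×1.50 = 13.05 m²
P = b + 2y√(1+z²) = 7.05 + 2×1.50×√(1+1.1²) = 11.51 m
R = A/P = 13.05/11.51 = 1.134 m
n = (1/Q)·A·R^(2/3)·S^(1/2) = (1/22.0) × 13.05 × 1.087 × 0.06928 = 0.04469

0.0447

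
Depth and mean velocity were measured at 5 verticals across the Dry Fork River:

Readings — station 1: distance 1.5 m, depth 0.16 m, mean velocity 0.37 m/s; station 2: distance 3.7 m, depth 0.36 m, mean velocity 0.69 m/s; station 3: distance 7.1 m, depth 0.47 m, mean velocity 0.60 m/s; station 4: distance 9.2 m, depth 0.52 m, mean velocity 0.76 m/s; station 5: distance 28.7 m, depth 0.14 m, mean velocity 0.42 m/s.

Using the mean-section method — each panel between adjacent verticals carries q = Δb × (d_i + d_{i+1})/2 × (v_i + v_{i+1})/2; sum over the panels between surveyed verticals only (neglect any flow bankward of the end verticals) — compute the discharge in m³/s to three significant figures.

5.72 m³/s

Panel 1-2: Δb = 2.2 m, d̄ = (0.16+0.36)/2 = 0.26, v̄ = (0.37+0.69)/2 = 0.53 → q = 2.2×0.26×0.53 = 0.3032 m³/s
Panel 2-3: Δb = 3.4 m, d̄ = (0.36+0.47)/2 = 0.415, v̄ = (0.69+0.60)/2 = 0.645 → q = 3.4×0.415×0.645 = 0.9101 m³/s
Panel 3-4: Δb = 2.1 m, d̄ = (0.47+0.52)/2 = 0.495, v̄ = (0.60+0.76)/2 = 0.68 → q = 2.1×0.495×0.68 = 0.7069 m³/s
Panel 4-5: Δb = 19.5 m, d̄ = (0.52+0.14)/2 = 0.33, v̄ = (0.76+0.42)/2 = 0.59 → q = 19.5×0.33×0.59 = 3.797 m³/s
Q = Σ q = 5.717 m³/s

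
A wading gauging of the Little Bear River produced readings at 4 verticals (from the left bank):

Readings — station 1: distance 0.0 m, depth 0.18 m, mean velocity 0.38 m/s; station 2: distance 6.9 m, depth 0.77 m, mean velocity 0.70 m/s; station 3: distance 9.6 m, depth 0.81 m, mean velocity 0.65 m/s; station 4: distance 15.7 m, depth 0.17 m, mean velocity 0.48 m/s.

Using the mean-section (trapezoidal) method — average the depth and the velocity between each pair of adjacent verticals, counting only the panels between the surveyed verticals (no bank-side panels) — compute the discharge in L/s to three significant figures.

Panel 1-2: Δb = 6.9 m, d̄ = (0.18+0.77)/2 = 0.475, v̄ = (0.38+0.70)/2 = 0.54 → q = 6.9×0.475×0.54 = 1.770 m³/s
Panel 2-3: Δb = 2.7 m, d̄ = (0.77+0.81)/2 = 0.79, v̄ = (0.70+0.65)/2 = 0.675 → q = 2.7×0.79×0.675 = 1.440 m³/s
Panel 3-4: Δb = 6.1 m, d̄ = (0.81+0.17)/2 = 0.49, v̄ = (0.65+0.48)/2 = 0.565 → q = 6.1×0.49×0.565 = 1.689 m³/s
Q = Σ q = 4.898 m³/s
= 4.898 × 1000 = 4898 L/s

4900 L/s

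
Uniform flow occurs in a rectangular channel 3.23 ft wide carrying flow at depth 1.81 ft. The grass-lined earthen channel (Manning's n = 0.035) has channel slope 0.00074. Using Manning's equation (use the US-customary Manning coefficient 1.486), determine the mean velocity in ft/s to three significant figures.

A = b·y = 3.23 × 1.81 = 5.846 ft²
P = b + 2y = 3.23 + 2×1.81 = 6.850 ft
R = A/P = 5.846/6.850 = 0.8535 ft
Q = (1.486/n)·A·R^(2/3)·S^(1/2) = (1.486/0.035) × 5.846 × 0.8535^(2/3) × 0.00074^(1/2) = 6.075 ft³/s
V = Q/A = 6.075/5.846 = 1.039 ft/s

1.04 ft/s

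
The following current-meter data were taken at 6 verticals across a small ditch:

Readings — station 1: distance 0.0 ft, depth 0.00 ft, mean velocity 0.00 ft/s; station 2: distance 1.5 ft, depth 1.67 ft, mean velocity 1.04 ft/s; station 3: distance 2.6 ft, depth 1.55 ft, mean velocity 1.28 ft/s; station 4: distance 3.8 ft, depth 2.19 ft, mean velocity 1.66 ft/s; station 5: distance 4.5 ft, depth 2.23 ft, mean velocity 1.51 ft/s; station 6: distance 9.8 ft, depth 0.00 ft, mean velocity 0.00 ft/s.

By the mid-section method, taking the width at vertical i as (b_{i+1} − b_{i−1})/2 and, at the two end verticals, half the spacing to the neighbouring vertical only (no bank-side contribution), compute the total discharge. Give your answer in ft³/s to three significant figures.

w_2 = (2.6 − 0.0)/2 = 1.3 ft; q_2 = 1.04 × 1.67 × 1.3 = 2.258 ft³/s
w_3 = (3.8 − 1.5)/2 = 1.15 ft; q_3 = 1.28 × 1.55 × 1.15 = 2.282 ft³/s
w_4 = (4.5 − 2.6)/2 = 0.95 ft; q_4 = 1.66 × 2.19 × 0.95 = 3.454 ft³/s
w_5 = (9.8 − 3.8)/2 = 3 ft; q_5 = 1.51 × 2.23 × 3 = 10.10 ft³/s
Stations 1, 6 contribute zero (depth or velocity is 0).
Q = Σ qᵢ = 18.09 ft³/s

18.1 ft³/s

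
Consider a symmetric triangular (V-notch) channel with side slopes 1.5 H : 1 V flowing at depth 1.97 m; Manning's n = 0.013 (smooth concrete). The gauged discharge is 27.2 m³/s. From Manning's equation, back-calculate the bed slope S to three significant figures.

A = z·y² = 1.5×1.97² = 5.821 m²
P = 2y√(1+z²) = 2×1.97×√(1+1.5²) = 7.103 m
R = A/P = 5.821/7.103 = 0.8196 m
S = (Q·n / (1·A·R^(2/3)))² = (27.2×0.013 / (1×5.821×0.8758))² = 0.004811

0.00481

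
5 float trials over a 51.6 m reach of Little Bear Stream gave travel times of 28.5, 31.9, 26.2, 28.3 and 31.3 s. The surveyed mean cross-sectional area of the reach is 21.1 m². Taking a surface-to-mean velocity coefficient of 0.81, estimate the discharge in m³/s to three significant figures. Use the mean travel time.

30.2 m³/s

t̄ = (28.5 + 31.9 + 26.2 + 28.3 + 31.3) / 5 = 29.24 s
v_surface = L / t̄ = 51.6 / 29.24 = 1.765 m/s
v_mean = 0.81 × 1.765 = 1.429 m/s
Q = A × v_mean = 21.1 × 1.429 = 30.16 m³/s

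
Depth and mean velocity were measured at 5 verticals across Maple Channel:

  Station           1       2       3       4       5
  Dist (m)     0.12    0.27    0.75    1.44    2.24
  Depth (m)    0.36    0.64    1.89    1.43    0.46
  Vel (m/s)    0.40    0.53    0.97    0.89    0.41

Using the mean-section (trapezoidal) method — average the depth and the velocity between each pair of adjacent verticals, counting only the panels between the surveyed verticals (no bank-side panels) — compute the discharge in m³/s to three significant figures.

2.05 m³/s

Panel 1-2: Δb = 0.15 m, d̄ = (0.36+0.64)/2 = 0.5, v̄ = (0.40+0.53)/2 = 0.465 → q = 0.15×0.5×0.465 = 0.03488 m³/s
Panel 2-3: Δb = 0.48 m, d̄ = (0.64+1.89)/2 = 1.265, v̄ = (0.53+0.97)/2 = 0.75 → q = 0.48×1.265×0.75 = 0.4554 m³/s
Panel 3-4: Δb = 0.69 m, d̄ = (1.89+1.43)/2 = 1.66, v̄ = (0.97+0.89)/2 = 0.93 → q = 0.69×1.66×0.93 = 1.065 m³/s
Panel 4-5: Δb = 0.8 m, d̄ = (1.43+0.46)/2 = 0.945, v̄ = (0.89+0.41)/2 = 0.65 → q = 0.8×0.945×0.65 = 0.4914 m³/s
Q = Σ q = 2.047 m³/s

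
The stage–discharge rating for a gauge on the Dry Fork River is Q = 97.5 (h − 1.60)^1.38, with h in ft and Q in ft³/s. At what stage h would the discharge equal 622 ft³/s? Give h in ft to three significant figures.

5.43 ft

h − h₀ = (Q/C)^(1/b) = (622/97.5)^(1/1.38) = 3.830 ft
h = 1.60 + 3.830 = 5.430 ft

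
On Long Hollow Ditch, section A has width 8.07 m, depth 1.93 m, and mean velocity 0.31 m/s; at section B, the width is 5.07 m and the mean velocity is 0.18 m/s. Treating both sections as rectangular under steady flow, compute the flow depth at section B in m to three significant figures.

5.29 m

Q = A₁V₁ = (8.07×1.93) × 0.31 = 4.828 m³/s
d₂ = Q/(b₂ V₂) = 4.828/(5.07×0.18) = 5.291 m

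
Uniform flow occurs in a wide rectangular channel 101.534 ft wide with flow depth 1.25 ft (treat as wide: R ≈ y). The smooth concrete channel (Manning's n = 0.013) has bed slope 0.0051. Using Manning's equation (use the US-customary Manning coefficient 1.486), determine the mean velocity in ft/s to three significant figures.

9.47 ft/s

A = b·y = 101.534 × 1.25 = 126.9 ft²
Wide channel: R ≈ y = 1.25 ft
Q = (1.486/n)·A·R^(2/3)·S^(1/2) = (1.486/0.013) × 126.9 × 1.250^(2/3) × 0.0051^(1/2) = 1202 ft³/s
V = Q/A = 1202/126.9 = 9.473 ft/s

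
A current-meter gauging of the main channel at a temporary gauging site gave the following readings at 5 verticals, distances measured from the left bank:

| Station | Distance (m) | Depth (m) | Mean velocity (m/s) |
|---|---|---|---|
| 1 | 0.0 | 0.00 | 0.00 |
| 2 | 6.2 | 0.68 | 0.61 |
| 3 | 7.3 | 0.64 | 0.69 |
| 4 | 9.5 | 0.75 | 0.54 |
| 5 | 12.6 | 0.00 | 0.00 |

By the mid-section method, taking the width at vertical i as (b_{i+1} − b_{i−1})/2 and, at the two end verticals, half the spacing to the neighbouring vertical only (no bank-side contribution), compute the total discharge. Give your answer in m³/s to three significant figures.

w_2 = (7.3 − 0.0)/2 = 3.65 m; q_2 = 0.61 × 0.68 × 3.65 = 1.514 m³/s
w_3 = (9.5 − 6.2)/2 = 1.65 m; q_3 = 0.69 × 0.64 × 1.65 = 0.7286 m³/s
w_4 = (12.6 − 7.3)/2 = 2.65 m; q_4 = 0.54 × 0.75 × 2.65 = 1.073 m³/s
Stations 1, 5 contribute zero (depth or velocity is 0).
Q = Σ qᵢ = 3.316 m³/s

3.32 m³/s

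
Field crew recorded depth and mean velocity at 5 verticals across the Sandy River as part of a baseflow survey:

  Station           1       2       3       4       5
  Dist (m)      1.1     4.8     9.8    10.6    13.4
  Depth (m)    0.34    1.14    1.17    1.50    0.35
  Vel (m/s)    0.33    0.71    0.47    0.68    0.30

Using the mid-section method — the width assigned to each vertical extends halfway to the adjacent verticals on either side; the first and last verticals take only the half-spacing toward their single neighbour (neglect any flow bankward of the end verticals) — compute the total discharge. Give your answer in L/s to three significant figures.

w_1 = (4.8 − 1.1)/2 = 1.85 m; q_1 = 0.33 × 0.34 × 1.85 = 0.2076 m³/s
w_2 = (9.8 − 1.1)/2 = 4.35 m; q_2 = 0.71 × 1.14 × 4.35 = 3.521 m³/s
w_3 = (10.6 − 4.8)/2 = 2.9 m; q_3 = 0.47 × 1.17 × 2.9 = 1.595 m³/s
w_4 = (13.4 − 9.8)/2 = 1.8 m; q_4 = 0.68 × 1.50 × 1.8 = 1.836 m³/s
w_5 = (13.4 − 10.6)/2 = 1.4 m; q_5 = 0.30 × 0.35 × 1.4 = 0.1470 m³/s
Q = Σ qᵢ = 7.306 m³/s
= 7.306 × 1000 = 7306 L/s

7310 L/s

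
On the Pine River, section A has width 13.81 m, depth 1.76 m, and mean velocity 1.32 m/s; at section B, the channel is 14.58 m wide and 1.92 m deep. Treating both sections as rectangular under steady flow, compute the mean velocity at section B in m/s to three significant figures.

1.15 m/s

Q = A₁V₁ = (13.81×1.76) × 1.32 = 32.08 m³/s
A₂ = 14.58 × 1.92 = 27.99 m²
V₂ = Q/A₂ = 32.08/27.99 = 1.146 m/s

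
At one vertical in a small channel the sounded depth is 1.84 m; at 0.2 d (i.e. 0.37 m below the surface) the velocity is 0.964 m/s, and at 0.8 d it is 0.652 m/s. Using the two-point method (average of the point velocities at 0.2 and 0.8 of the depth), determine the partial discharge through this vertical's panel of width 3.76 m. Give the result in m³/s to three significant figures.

5.59 m³/s

v̄ = (0.964 + 0.652) / 2 = 0.8080 m/s
q = v̄ × d × w = 0.8080 × 1.84 × 3.76 = 5.590 m³/s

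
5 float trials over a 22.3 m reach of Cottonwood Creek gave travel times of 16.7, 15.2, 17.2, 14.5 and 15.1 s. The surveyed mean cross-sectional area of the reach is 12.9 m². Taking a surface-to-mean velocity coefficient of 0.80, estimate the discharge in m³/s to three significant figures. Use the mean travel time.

14.6 m³/s

t̄ = (16.7 + 15.2 + 17.2 + 14.5 + 15.1) / 5 = 15.74 s
v_surface = L / t̄ = 22.3 / 15.74 = 1.417 m/s
v_mean = 0.80 × 1.417 = 1.133 m/s
Q = A × v_mean = 12.9 × 1.133 = 14.62 m³/s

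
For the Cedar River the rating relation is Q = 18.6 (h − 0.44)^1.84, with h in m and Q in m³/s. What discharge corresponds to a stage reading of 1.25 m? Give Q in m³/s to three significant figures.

Q = 18.6 × (1.25 − 0.44)^1.84 = 18.6 × 0.81^1.84 = 12.62 m³/s

12.6 m³/s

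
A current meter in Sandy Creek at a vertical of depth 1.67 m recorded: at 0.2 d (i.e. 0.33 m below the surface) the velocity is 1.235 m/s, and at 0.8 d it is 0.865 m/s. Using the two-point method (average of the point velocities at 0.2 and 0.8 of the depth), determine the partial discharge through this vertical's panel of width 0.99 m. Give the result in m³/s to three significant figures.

1.74 m³/s

v̄ = (1.235 + 0.865) / 2 = 1.050 m/s
q = v̄ × d × w = 1.050 × 1.67 × 0.99 = 1.736 m³/s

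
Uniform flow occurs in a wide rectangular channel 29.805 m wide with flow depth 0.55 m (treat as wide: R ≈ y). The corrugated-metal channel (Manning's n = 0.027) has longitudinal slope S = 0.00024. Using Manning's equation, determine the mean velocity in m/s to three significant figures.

0.385 m/s

A = b·y = 29.805 × 0.55 = 16.39 m²
Wide channel: R ≈ y = 0.55 m
Q = (1/n)·A·R^(2/3)·S^(1/2) = (1/0.027) × 16.39 × 0.5500^(2/3) × 0.00024^(1/2) = 6.314 m³/s
V = Q/A = 6.314/16.39 = 0.3852 m/s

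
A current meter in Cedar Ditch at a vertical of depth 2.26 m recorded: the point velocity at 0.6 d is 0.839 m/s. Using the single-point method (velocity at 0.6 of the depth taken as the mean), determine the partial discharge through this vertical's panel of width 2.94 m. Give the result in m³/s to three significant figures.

5.57 m³/s

v̄ = v₀.₆ = 0.839 m/s
q = v̄ × d × w = 0.8390 × 2.26 × 2.94 = 5.575 m³/s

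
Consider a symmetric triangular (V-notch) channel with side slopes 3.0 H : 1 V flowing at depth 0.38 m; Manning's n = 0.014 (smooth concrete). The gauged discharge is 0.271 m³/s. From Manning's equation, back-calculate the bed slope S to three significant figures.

A = z·y² = 3.0×0.38² = 0.4332 m²
P = 2y√(1+z²) = 2×0.38×√(1+3.0²) = 2.403 m
R = A/P = 0.4332/2.403 = 0.1802 m
S = (Q·n / (1·A·R^(2/3)))² = (0.271×0.014 / (1×0.4332×0.3191))² = 0.0007533

0.000753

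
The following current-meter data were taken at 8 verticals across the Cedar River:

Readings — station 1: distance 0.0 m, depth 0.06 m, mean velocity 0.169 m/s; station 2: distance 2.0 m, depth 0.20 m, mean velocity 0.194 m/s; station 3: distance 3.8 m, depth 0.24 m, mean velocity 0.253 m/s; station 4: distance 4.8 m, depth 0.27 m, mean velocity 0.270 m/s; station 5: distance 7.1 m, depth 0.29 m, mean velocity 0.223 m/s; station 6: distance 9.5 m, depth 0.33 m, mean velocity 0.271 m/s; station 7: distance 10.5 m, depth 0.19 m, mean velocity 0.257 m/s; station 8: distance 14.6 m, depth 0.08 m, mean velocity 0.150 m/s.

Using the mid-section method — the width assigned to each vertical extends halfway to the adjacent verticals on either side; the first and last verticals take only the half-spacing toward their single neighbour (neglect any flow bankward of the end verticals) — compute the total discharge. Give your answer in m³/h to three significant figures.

2670 m³/h

w_1 = (2.0 − 0.0)/2 = 1 m; q_1 = 0.169 × 0.06 × 1 = 0.01014 m³/s
w_2 = (3.8 − 0.0)/2 = 1.9 m; q_2 = 0.194 × 0.20 × 1.9 = 0.07372 m³/s
w_3 = (4.8 − 2.0)/2 = 1.4 m; q_3 = 0.253 × 0.24 × 1.4 = 0.08501 m³/s
w_4 = (7.1 − 3.8)/2 = 1.65 m; q_4 = 0.270 × 0.27 × 1.65 = 0.1203 m³/s
w_5 = (9.5 − 4.8)/2 = 2.35 m; q_5 = 0.223 × 0.29 × 2.35 = 0.1520 m³/s
w_6 = (10.5 − 7.1)/2 = 1.7 m; q_6 = 0.271 × 0.33 × 1.7 = 0.1520 m³/s
w_7 = (14.6 − 9.5)/2 = 2.55 m; q_7 = 0.257 × 0.19 × 2.55 = 0.1245 m³/s
w_8 = (14.6 − 10.5)/2 = 2.05 m; q_8 = 0.150 × 0.08 × 2.05 = 0.02460 m³/s
Q = Σ qᵢ = 0.7423 m³/s
= 0.7423 × 3600 = 2672 m³/h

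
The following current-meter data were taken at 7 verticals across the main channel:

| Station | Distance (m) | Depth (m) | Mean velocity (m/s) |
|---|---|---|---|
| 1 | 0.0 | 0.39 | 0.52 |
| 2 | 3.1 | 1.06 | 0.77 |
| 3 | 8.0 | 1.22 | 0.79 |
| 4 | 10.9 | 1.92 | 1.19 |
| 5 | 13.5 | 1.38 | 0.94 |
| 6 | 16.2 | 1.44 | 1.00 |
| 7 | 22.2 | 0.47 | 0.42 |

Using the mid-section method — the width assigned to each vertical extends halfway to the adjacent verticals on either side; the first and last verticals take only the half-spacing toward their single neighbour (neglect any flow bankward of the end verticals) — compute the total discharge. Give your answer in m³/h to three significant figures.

86100 m³/h

w_1 = (3.1 − 0.0)/2 = 1.55 m; q_1 = 0.52 × 0.39 × 1.55 = 0.3143 m³/s
w_2 = (8.0 − 0.0)/2 = 4 m; q_2 = 0.77 × 1.06 × 4 = 3.265 m³/s
w_3 = (10.9 − 3.1)/2 = 3.9 m; q_3 = 0.79 × 1.22 × 3.9 = 3.759 m³/s
w_4 = (13.5 − 8.0)/2 = 2.75 m; q_4 = 1.19 × 1.92 × 2.75 = 6.283 m³/s
w_5 = (16.2 − 10.9)/2 = 2.65 m; q_5 = 0.94 × 1.38 × 2.65 = 3.438 m³/s
w_6 = (22.2 − 13.5)/2 = 4.35 m; q_6 = 1.00 × 1.44 × 4.35 = 6.264 m³/s
w_7 = (22.2 − 16.2)/2 = 3 m; q_7 = 0.42 × 0.47 × 3 = 0.5922 m³/s
Q = Σ qᵢ = 23.91 m³/s
= 23.91 × 3600 = 86090 m³/h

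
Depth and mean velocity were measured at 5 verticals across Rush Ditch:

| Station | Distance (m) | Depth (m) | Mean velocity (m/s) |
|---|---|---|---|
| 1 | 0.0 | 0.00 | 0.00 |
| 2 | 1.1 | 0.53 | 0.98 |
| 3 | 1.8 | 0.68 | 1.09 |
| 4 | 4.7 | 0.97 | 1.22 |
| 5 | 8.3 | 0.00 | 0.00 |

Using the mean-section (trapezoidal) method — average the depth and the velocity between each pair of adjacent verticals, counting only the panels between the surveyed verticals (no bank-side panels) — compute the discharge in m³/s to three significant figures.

Panel 1-2: Δb = 1.1 m, d̄ = (0.00+0.53)/2 = 0.265, v̄ = (0.00+0.98)/2 = 0.49 → q = 1.1×0.265×0.49 = 0.1428 m³/s
Panel 2-3: Δb = 0.7 m, d̄ = (0.53+0.68)/2 = 0.605, v̄ = (0.98+1.09)/2 = 1.035 → q = 0.7×0.605×1.035 = 0.4383 m³/s
Panel 3-4: Δb = 2.9 m, d̄ = (0.68+0.97)/2 = 0.825, v̄ = (1.09+1.22)/2 = 1.155 → q = 2.9×0.825×1.155 = 2.763 m³/s
Panel 4-5: Δb = 3.6 m, d̄ = (0.97+0.00)/2 = 0.485, v̄ = (1.22+0.00)/2 = 0.61 → q = 3.6×0.485×0.61 = 1.065 m³/s
Q = Σ q = 4.410 m³/s

4.41 m³/s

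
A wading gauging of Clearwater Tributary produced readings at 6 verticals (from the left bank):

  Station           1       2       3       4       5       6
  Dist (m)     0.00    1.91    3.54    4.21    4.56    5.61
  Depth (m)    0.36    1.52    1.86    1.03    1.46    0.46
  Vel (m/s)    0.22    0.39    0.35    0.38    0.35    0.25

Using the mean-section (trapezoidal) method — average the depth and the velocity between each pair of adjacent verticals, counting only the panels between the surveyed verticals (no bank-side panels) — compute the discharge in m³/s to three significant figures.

2.38 m³/s

Panel 1-2: Δb = 1.91 m, d̄ = (0.36+1.52)/2 = 0.94, v̄ = (0.22+0.39)/2 = 0.305 → q = 1.91×0.94×0.305 = 0.5476 m³/s
Panel 2-3: Δb = 1.63 m, d̄ = (1.52+1.86)/2 = 1.69, v̄ = (0.39+0.35)/2 = 0.37 → q = 1.63×1.69×0.37 = 1.019 m³/s
Panel 3-4: Δb = 0.67 m, d̄ = (1.86+1.03)/2 = 1.445, v̄ = (0.35+0.38)/2 = 0.365 → q = 0.67×1.445×0.365 = 0.3534 m³/s
Panel 4-5: Δb = 0.35 m, d̄ = (1.03+1.46)/2 = 1.245, v̄ = (0.38+0.35)/2 = 0.365 → q = 0.35×1.245×0.365 = 0.1590 m³/s
Panel 5-6: Δb = 1.05 m, d̄ = (1.46+0.46)/2 = 0.96, v̄ = (0.35+0.25)/2 = 0.3 → q = 1.05×0.96×0.3 = 0.3024 m³/s
Q = Σ q = 2.382 m³/s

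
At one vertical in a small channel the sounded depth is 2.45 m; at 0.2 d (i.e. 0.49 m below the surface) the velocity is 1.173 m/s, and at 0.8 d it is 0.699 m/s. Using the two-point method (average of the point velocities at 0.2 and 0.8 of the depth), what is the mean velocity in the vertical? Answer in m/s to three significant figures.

v̄ = (1.173 + 0.699) / 2 = 0.9360 m/s

0.936 m/s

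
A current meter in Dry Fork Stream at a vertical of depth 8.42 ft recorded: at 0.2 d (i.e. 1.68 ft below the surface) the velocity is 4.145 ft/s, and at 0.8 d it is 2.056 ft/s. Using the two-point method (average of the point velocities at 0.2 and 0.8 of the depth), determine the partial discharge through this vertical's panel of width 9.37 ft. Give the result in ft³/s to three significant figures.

v̄ = (4.145 + 2.056) / 2 = 3.101 ft/s
q = v̄ × d × w = 3.101 × 8.42 × 9.37 = 244.6 ft³/s

245 ft³/s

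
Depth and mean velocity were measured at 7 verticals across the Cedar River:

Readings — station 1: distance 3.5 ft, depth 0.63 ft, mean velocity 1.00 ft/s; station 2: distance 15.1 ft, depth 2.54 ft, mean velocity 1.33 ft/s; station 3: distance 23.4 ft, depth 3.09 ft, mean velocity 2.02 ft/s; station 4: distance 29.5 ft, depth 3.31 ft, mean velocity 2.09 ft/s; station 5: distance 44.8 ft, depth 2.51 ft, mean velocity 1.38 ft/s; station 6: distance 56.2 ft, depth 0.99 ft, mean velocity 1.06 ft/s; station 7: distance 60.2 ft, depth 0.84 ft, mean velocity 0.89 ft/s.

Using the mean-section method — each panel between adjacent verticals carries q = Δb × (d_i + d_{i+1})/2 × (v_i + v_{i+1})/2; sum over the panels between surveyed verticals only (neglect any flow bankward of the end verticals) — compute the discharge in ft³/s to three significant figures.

206 ft³/s

Panel 1-2: Δb = 11.6 ft, d̄ = (0.63+2.54)/2 = 1.585, v̄ = (1.00+1.33)/2 = 1.165 → q = 11.6×1.585×1.165 = 21.42 ft³/s
Panel 2-3: Δb = 8.3 ft, d̄ = (2.54+3.09)/2 = 2.815, v̄ = (1.33+2.02)/2 = 1.675 → q = 8.3×2.815×1.675 = 39.14 ft³/s
Panel 3-4: Δb = 6.1 ft, d̄ = (3.09+3.31)/2 = 3.2, v̄ = (2.02+2.09)/2 = 2.055 → q = 6.1×3.2×2.055 = 40.11 ft³/s
Panel 4-5: Δb = 15.3 ft, d̄ = (3.31+2.51)/2 = 2.91, v̄ = (2.09+1.38)/2 = 1.735 → q = 15.3×2.91×1.735 = 77.25 ft³/s
Panel 5-6: Δb = 11.4 ft, d̄ = (2.51+0.99)/2 = 1.75, v̄ = (1.38+1.06)/2 = 1.22 → q = 11.4×1.75×1.22 = 24.34 ft³/s
Panel 6-7: Δb = 4 ft, d̄ = (0.99+0.84)/2 = 0.915, v̄ = (1.06+0.89)/2 = 0.975 → q = 4×0.915×0.975 = 3.569 ft³/s
Q = Σ q = 205.8 ft³/s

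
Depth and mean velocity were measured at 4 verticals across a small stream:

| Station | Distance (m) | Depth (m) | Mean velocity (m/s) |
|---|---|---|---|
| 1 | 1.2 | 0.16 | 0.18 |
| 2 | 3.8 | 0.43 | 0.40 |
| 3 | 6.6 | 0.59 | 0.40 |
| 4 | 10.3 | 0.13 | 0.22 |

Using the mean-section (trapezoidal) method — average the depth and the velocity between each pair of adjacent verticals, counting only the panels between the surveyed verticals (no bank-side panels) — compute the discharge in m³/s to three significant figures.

Panel 1-2: Δb = 2.6 m, d̄ = (0.16+0.43)/2 = 0.295, v̄ = (0.18+0.40)/2 = 0.29 → q = 2.6×0.295×0.29 = 0.2224 m³/s
Panel 2-3: Δb = 2.8 m, d̄ = (0.43+0.59)/2 = 0.51, v̄ = (0.40+0.40)/2 = 0.4 → q = 2.8×0.51×0.4 = 0.5712 m³/s
Panel 3-4: Δb = 3.7 m, d̄ = (0.59+0.13)/2 = 0.36, v̄ = (0.40+0.22)/2 = 0.31 → q = 3.7×0.36×0.31 = 0.4129 m³/s
Q = Σ q = 1.207 m³/s

1.21 m³/s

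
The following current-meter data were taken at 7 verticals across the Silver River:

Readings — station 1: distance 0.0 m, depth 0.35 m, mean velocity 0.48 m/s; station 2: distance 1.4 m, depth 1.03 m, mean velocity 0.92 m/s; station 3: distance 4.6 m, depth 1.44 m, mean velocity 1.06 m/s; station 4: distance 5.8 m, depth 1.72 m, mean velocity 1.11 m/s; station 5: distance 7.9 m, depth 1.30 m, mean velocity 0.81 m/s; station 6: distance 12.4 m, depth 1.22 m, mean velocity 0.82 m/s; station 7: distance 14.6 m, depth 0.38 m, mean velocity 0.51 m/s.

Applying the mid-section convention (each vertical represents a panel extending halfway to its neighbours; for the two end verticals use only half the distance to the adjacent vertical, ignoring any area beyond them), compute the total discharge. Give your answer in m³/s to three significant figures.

w_1 = (1.4 − 0.0)/2 = 0.7 m; q_1 = 0.48 × 0.35 × 0.7 = 0.1176 m³/s
w_2 = (4.6 − 0.0)/2 = 2.3 m; q_2 = 0.92 × 1.03 × 2.3 = 2.179 m³/s
w_3 = (5.8 − 1.4)/2 = 2.2 m; q_3 = 1.06 × 1.44 × 2.2 = 3.358 m³/s
w_4 = (7.9 − 4.6)/2 = 1.65 m; q_4 = 1.11 × 1.72 × 1.65 = 3.150 m³/s
w_5 = (12.4 − 5.8)/2 = 3.3 m; q_5 = 0.81 × 1.30 × 3.3 = 3.475 m³/s
w_6 = (14.6 − 7.9)/2 = 3.35 m; q_6 = 0.82 × 1.22 × 3.35 = 3.351 m³/s
w_7 = (14.6 − 12.4)/2 = 1.1 m; q_7 = 0.51 × 0.38 × 1.1 = 0.2132 m³/s
Q = Σ qᵢ = 15.84 m³/s

15.8 m³/s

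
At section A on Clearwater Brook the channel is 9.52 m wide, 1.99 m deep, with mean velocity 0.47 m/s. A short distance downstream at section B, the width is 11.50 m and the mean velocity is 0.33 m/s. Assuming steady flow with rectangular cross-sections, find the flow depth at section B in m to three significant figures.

Q = A₁V₁ = (9.52×1.99) × 0.47 = 8.904 m³/s
d₂ = Q/(b₂ V₂) = 8.904/(11.50×0.33) = 2.346 m

2.35 m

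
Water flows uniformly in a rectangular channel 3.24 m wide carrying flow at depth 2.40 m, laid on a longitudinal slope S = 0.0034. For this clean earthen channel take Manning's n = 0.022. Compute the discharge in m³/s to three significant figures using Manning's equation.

20.2 m³/s

A = b·y = 3.24 × 2.40 = 7.776 m²
P = b + 2y = 3.24 + 2×2.40 = 8.040 m
R = A/P = 7.776/8.040 = 0.9672 m
Q = (1/n)·A·R^(2/3)·S^(1/2) = (1/0.022) × 7.776 × 0.9672^(2/3) × 0.0034^(1/2) = 20.16 m³/s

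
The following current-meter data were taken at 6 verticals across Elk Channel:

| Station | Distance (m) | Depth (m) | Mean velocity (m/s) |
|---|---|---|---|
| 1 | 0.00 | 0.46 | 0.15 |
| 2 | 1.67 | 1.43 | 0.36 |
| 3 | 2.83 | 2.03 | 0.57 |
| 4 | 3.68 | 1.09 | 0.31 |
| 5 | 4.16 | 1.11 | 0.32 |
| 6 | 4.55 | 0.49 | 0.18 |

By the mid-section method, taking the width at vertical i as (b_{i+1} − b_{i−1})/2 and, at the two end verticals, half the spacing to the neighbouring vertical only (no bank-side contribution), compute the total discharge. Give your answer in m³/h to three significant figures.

8440 m³/h

w_1 = (1.67 − 0.00)/2 = 0.835 m; q_1 = 0.15 × 0.46 × 0.835 = 0.05762 m³/s
w_2 = (2.83 − 0.00)/2 = 1.415 m; q_2 = 0.36 × 1.43 × 1.415 = 0.7284 m³/s
w_3 = (3.68 − 1.67)/2 = 1.005 m; q_3 = 0.57 × 2.03 × 1.005 = 1.163 m³/s
w_4 = (4.16 − 2.83)/2 = 0.665 m; q_4 = 0.31 × 1.09 × 0.665 = 0.2247 m³/s
w_5 = (4.55 − 3.68)/2 = 0.435 m; q_5 = 0.32 × 1.11 × 0.435 = 0.1545 m³/s
w_6 = (4.55 − 4.16)/2 = 0.195 m; q_6 = 0.18 × 0.49 × 0.195 = 0.01720 m³/s
Q = Σ qᵢ = 2.345 m³/s
= 2.345 × 3600 = 8443 m³/h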